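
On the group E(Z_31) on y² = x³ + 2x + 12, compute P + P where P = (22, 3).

tangent at (22, 3): λ = (3·22² + 2)/(2·3) ≡ 28/6. 6⁻¹ ≡ 26 (mod 31) since 6·26 = 156 ≡ 1, so λ ≡ 28·26 ≡ 15.
  x = λ² - 22 - 22 = 225 - 44 ≡ 26; y = λ·(22 - 26) - 3 ≡ 30. → (26, 30)

(26, 30)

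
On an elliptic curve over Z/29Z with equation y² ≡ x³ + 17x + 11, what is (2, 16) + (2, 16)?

(25, 13)

tangent at (2, 16): λ = (3·2² + 17)/(2·16) ≡ 0/3. 3⁻¹ ≡ 10 (mod 29), so λ ≡ 0·10 ≡ 0.
  x = λ² - 2 - 2 = 0 - 4 ≡ 25; y = λ·(2 - 25) - 16 ≡ 13. → (25, 13)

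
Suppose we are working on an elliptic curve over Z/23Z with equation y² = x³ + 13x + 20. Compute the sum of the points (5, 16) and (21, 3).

(15, 18)

(5, 16) + (21, 3). λ = (3 - 16)/(21 - 5) ≡ 10/16 mod 23. 16⁻¹ ≡ 13 (mod 23), so λ ≡ 15.
  x = λ² - 5 - 21 = 225 - 26 ≡ 15; y = λ·(5 - 15) - 16 ≡ 18. → (15, 18)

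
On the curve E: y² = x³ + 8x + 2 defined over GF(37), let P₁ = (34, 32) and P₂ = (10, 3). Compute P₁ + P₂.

(26, 27)

(34, 32) + (10, 3). λ = (3 - 32)/(10 - 34) ≡ 8/13 mod 37. 13⁻¹ ≡ 20 (mod 37) since 13·20 = 260 ≡ 1, so λ ≡ 12.
  x = λ² - 34 - 10 = 144 - 44 ≡ 26; y = λ·(34 - 26) - 32 ≡ 27. → (26, 27)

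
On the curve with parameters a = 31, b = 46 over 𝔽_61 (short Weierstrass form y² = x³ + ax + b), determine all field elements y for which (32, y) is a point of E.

16, 45

x³ + 31x + 46 = 33806 ≡ 12 (mod 61).
Square roots of 12 mod 61: 16 and 45 (since 16² = 256 ≡ 12).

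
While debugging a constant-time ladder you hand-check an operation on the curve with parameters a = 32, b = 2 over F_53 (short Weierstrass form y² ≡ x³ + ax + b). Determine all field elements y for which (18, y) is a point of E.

none

x³ + 32x + 2 = 6410 ≡ 50 (mod 53).
50 is a non-residue mod 53; no y exists.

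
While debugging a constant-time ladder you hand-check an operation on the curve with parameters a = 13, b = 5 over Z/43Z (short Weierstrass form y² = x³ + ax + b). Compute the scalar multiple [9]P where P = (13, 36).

(15, 7)

Repeated addition: build up to 9P.
2P: tangent at (13, 36): λ = (3·13² + 13)/(2·36) ≡ 4/29. 29⁻¹ ≡ 3 (mod 43) since 29·3 = 87 ≡ 1, so λ ≡ 4·3 ≡ 12.
  x = λ² - 13 - 13 = 144 - 26 ≡ 32; y = λ·(13 - 32) - 36 ≡ 37. → (32, 37)
3P: (32, 37) + (13, 36). λ = (36 - 37)/(13 - 32) ≡ 42/24 mod 43. 24⁻¹ ≡ 9 (mod 43) since 24·9 = 216 ≡ 1, so λ ≡ 34.
  x = λ² - 32 - 13 = 1156 - 45 ≡ 36; y = λ·(32 - 36) - 37 ≡ 42. → (36, 42)
4P: (36, 42) + (13, 36). λ = (36 - 42)/(13 - 36) ≡ 37/20 mod 43. 20⁻¹ ≡ 28 (mod 43), so λ ≡ 4.
  x = λ² - 36 - 13 = 16 - 49 ≡ 10; y = λ·(36 - 10) - 42 ≡ 19. → (10, 19)
5P: (10, 19) + (13, 36). λ = (36 - 19)/(13 - 10) ≡ 17/3 mod 43. 3⁻¹ ≡ 29 (mod 43), so λ ≡ 20.
  x = λ² - 10 - 13 = 400 - 23 ≡ 33; y = λ·(10 - 33) - 19 ≡ 37. → (33, 37)
6P: (33, 37) + (13, 36). λ = (36 - 37)/(13 - 33) ≡ 42/23 mod 43. 23⁻¹ ≡ 15 (mod 43), so λ ≡ 28.
  x = λ² - 33 - 13 = 784 - 46 ≡ 7; y = λ·(33 - 7) - 37 ≡ 3. → (7, 3)
7P: (7, 3) + (13, 36). λ = (36 - 3)/(13 - 7) ≡ 33/6 mod 43. 6⁻¹ ≡ 36 (mod 43) since 6·36 = 216 ≡ 1, so λ ≡ 27.
  x = λ² - 7 - 13 = 729 - 20 ≡ 21; y = λ·(7 - 21) - 3 ≡ 6. → (21, 6)
8P: (21, 6) + (13, 36). λ = (36 - 6)/(13 - 21) ≡ 30/35 mod 43. 35⁻¹ ≡ 16 (mod 43), so λ ≡ 7.
  x = λ² - 21 - 13 = 49 - 34 ≡ 15; y = λ·(21 - 15) - 6 ≡ 36. → (15, 36)
9P: (15, 36) + (13, 36). λ = (36 - 36)/(13 - 15) ≡ 0/41 mod 43. 41⁻¹ ≡ 21 (mod 43) since 41·21 = 861 ≡ 1, so λ ≡ 0.
  x = λ² - 15 - 13 = 0 - 28 ≡ 15; y = λ·(15 - 15) - 36 ≡ 7. → (15, 7)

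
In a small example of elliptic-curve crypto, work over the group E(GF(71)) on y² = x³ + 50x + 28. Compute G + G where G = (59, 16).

tangent at (59, 16): λ = (3·59² + 50)/(2·16) ≡ 56/32. 32⁻¹ ≡ 20 (mod 71), so λ ≡ 56·20 ≡ 55.
  x = λ² - 59 - 59 = 3025 - 118 ≡ 67; y = λ·(59 - 67) - 16 ≡ 41. → (67, 41)

(67, 41)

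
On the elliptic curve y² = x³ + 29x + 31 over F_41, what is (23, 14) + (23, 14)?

tangent at (23, 14): λ = (3·23² + 29)/(2·14) ≡ 17/28. 28⁻¹ ≡ 22 (mod 41), so λ ≡ 17·22 ≡ 5.
  x = λ² - 23 - 23 = 25 - 46 ≡ 20; y = λ·(23 - 20) - 14 ≡ 1. → (20, 1)

(20, 1)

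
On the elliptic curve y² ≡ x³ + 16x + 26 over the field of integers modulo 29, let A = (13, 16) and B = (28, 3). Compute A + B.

(13, 16) + (28, 3). λ = (3 - 16)/(28 - 13) ≡ 16/15 mod 29. 15⁻¹ ≡ 2 (mod 29) since 15·2 = 30 ≡ 1, so λ ≡ 3.
  x = λ² - 13 - 28 = 9 - 41 ≡ 26; y = λ·(13 - 26) - 16 ≡ 3. → (26, 3)

(26, 3)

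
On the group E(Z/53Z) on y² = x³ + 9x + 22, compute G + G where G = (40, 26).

tangent at (40, 26): λ = (3·40² + 9)/(2·26) ≡ 39/52. 52⁻¹ ≡ 52 (mod 53), so λ ≡ 39·52 ≡ 14.
  x = λ² - 40 - 40 = 196 - 80 ≡ 10; y = λ·(40 - 10) - 26 ≡ 23. → (10, 23)

(10, 23)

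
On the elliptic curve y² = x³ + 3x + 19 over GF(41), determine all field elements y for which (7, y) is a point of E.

x³ + 3x + 19 = 383 ≡ 14 (mod 41).
14 is a non-residue mod 41; no y exists.

none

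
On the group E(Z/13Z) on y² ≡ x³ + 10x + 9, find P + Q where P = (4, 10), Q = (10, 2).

(8, 4)

(4, 10) + (10, 2). λ = (2 - 10)/(10 - 4) ≡ 5/6 mod 13. 6⁻¹ ≡ 11 (mod 13), so λ ≡ 3.
  x = λ² - 4 - 10 = 9 - 14 ≡ 8; y = λ·(4 - 8) - 10 ≡ 4. → (8, 4)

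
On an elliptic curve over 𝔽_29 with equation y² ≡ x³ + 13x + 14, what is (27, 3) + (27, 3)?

(27, 26)

tangent at (27, 3): λ = (3·27² + 13)/(2·3) ≡ 25/6. 6⁻¹ ≡ 5 (mod 29), so λ ≡ 25·5 ≡ 9.
  x = λ² - 27 - 27 = 81 - 54 ≡ 27; y = λ·(27 - 27) - 3 ≡ 26. → (27, 26)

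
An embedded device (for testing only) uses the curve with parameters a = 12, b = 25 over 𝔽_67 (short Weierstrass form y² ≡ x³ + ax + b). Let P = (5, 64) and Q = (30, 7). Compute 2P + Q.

First 2P:
Repeated addition: build up to 2P.
2P: tangent at (5, 64): λ = (3·5² + 12)/(2·64) ≡ 20/61. 61⁻¹ ≡ 11 (mod 67), so λ ≡ 20·11 ≡ 19.
  x = λ² - 5 - 5 = 361 - 10 ≡ 16; y = λ·(5 - 16) - 64 ≡ 62. → (16, 62)
2P = (16, 62).
Finally 2P + Q:
(16, 62) + (30, 7). λ = (7 - 62)/(30 - 16) ≡ 12/14 mod 67. 14⁻¹ ≡ 24 (mod 67), so λ ≡ 20.
  x = λ² - 16 - 30 = 400 - 46 ≡ 19; y = λ·(16 - 19) - 62 ≡ 12. → (19, 12)

(19, 12)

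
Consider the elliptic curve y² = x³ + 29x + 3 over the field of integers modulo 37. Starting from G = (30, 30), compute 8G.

Double-and-add on 8 = (1000)₂. Start with G = (30, 30) for the leading 1-bit.
double: tangent at (30, 30): λ = (3·30² + 29)/(2·30) ≡ 28/23. 23⁻¹ ≡ 29 (mod 37) since 23·29 = 667 ≡ 1, so λ ≡ 28·29 ≡ 35.
  x = λ² - 30 - 30 = 1225 - 60 ≡ 18; y = λ·(30 - 18) - 30 ≡ 20. → (18, 20)
double: tangent at (18, 20): λ = (3·18² + 29)/(2·20) ≡ 2/3. 3⁻¹ ≡ 25 (mod 37) since 3·25 = 75 ≡ 1, so λ ≡ 2·25 ≡ 13.
  x = λ² - 18 - 18 = 169 - 36 ≡ 22; y = λ·(18 - 22) - 20 ≡ 2. → (22, 2)
double: tangent at (22, 2): λ = (3·22² + 29)/(2·2) ≡ 1/4. 4⁻¹ ≡ 28 (mod 37), so λ ≡ 1·28 ≡ 28.
  x = λ² - 22 - 22 = 784 - 44 ≡ 0; y = λ·(22 - 0) - 2 ≡ 22. → (0, 22)

(0, 22)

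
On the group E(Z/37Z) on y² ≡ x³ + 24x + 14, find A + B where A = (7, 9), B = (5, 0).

(36, 27)

(7, 9) + (5, 0). λ = (0 - 9)/(5 - 7) ≡ 28/35 mod 37. 35⁻¹ ≡ 18 (mod 37) since 35·18 = 630 ≡ 1, so λ ≡ 23.
  x = λ² - 7 - 5 = 529 - 12 ≡ 36; y = λ·(7 - 36) - 9 ≡ 27. → (36, 27)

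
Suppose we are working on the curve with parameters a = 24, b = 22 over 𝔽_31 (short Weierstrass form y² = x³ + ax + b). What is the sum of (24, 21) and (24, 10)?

O

The two points share x = 24 and their y-coordinates satisfy 21 + 10 ≡ 0 (mod 31), so they are inverses. Their sum is the point at infinity.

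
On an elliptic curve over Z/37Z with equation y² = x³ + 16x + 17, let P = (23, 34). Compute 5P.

(36, 0)

Double-and-add on 5 = (101)₂. Start with P = (23, 34) for the leading 1-bit.
double: tangent at (23, 34): λ = (3·23² + 16)/(2·34) ≡ 12/31. 31⁻¹ ≡ 6 (mod 37), so λ ≡ 12·6 ≡ 35.
  x = λ² - 23 - 23 = 1225 - 46 ≡ 32; y = λ·(23 - 32) - 34 ≡ 21. → (32, 21)
double: tangent at (32, 21): λ = (3·32² + 16)/(2·21) ≡ 17/5. 5⁻¹ ≡ 15 (mod 37) since 5·15 = 75 ≡ 1, so λ ≡ 17·15 ≡ 33.
  x = λ² - 32 - 32 = 1089 - 64 ≡ 26; y = λ·(32 - 26) - 21 ≡ 29. → (26, 29)
add P: (26, 29) + (23, 34). λ = (34 - 29)/(23 - 26) ≡ 5/34 mod 37. 34⁻¹ ≡ 12 (mod 37), so λ ≡ 23.
  x = λ² - 26 - 23 = 529 - 49 ≡ 36; y = λ·(26 - 36) - 29 ≡ 0. → (36, 0)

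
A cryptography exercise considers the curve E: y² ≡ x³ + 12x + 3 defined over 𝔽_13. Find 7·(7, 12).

(7, 1)

Write Q = (7, 12).
Repeated addition: build up to 7Q.
2Q: tangent at (7, 12): λ = (3·7² + 12)/(2·12) ≡ 3/11. 11⁻¹ ≡ 6 (mod 13), so λ ≡ 3·6 ≡ 5.
  x = λ² - 7 - 7 = 25 - 14 ≡ 11; y = λ·(7 - 11) - 12 ≡ 7. → (11, 7)
3Q: (11, 7) + (7, 12). λ = (12 - 7)/(7 - 11) ≡ 5/9 mod 13. 9⁻¹ ≡ 3 (mod 13) since 9·3 = 27 ≡ 1, so λ ≡ 2.
  x = λ² - 11 - 7 = 4 - 18 ≡ 12; y = λ·(11 - 12) - 7 ≡ 4. → (12, 4)
4Q: (12, 4) + (7, 12). λ = (12 - 4)/(7 - 12) ≡ 8/8 mod 13. 8⁻¹ ≡ 5 (mod 13), so λ ≡ 1.
  x = λ² - 12 - 7 = 1 - 19 ≡ 8; y = λ·(12 - 8) - 4 ≡ 0. → (8, 0)
5Q: (8, 0) + (7, 12). λ = (12 - 0)/(7 - 8) ≡ 12/12 mod 13. 12⁻¹ ≡ 12 (mod 13) since 12·12 = 144 ≡ 1, so λ ≡ 1.
  x = λ² - 8 - 7 = 1 - 15 ≡ 12; y = λ·(8 - 12) - 0 ≡ 9. → (12, 9)
6Q: (12, 9) + (7, 12). λ = (12 - 9)/(7 - 12) ≡ 3/8 mod 13. 8⁻¹ ≡ 5 (mod 13) since 8·5 = 40 ≡ 1, so λ ≡ 2.
  x = λ² - 12 - 7 = 4 - 19 ≡ 11; y = λ·(12 - 11) - 9 ≡ 6. → (11, 6)
7Q: (11, 6) + (7, 12). λ = (12 - 6)/(7 - 11) ≡ 6/9 mod 13. 9⁻¹ ≡ 3 (mod 13) since 9·3 = 27 ≡ 1, so λ ≡ 5.
  x = λ² - 11 - 7 = 25 - 18 ≡ 7; y = λ·(11 - 7) - 6 ≡ 1. → (7, 1)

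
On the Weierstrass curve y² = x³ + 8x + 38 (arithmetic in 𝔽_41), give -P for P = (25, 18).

(25, 23)

-(25, 18) = (25, -18 mod 41) = (25, 23).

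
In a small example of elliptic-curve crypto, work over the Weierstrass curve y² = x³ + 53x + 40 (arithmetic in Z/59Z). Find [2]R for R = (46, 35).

(31, 26)

tangent at (46, 35): λ = (3·46² + 53)/(2·35) ≡ 29/11. 11⁻¹ ≡ 43 (mod 59) since 11·43 = 473 ≡ 1, so λ ≡ 29·43 ≡ 8.
  x = λ² - 46 - 46 = 64 - 92 ≡ 31; y = λ·(46 - 31) - 35 ≡ 26. → (31, 26)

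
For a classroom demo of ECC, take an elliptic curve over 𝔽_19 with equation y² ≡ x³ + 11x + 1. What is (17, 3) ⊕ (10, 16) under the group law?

(17, 3) + (10, 16). λ = (16 - 3)/(10 - 17) ≡ 13/12 mod 19. 12⁻¹ ≡ 8 (mod 19), so λ ≡ 9.
  x = λ² - 17 - 10 = 81 - 27 ≡ 16; y = λ·(17 - 16) - 3 ≡ 6. → (16, 6)

(16, 6)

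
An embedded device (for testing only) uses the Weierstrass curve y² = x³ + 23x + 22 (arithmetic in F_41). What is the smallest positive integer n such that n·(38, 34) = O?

2P: tangent at (38, 34): λ = (3·38² + 23)/(2·34) ≡ 9/27. 27⁻¹ ≡ 38 (mod 41), so λ ≡ 9·38 ≡ 14.
  x = λ² - 38 - 38 = 196 - 76 ≡ 38; y = λ·(38 - 38) - 34 ≡ 7. → (38, 7)
3P: (38, 7) + (38, 34): same x and y₁ ≡ -y₂, so the sum is O.
3P = O, so the order is 3.

3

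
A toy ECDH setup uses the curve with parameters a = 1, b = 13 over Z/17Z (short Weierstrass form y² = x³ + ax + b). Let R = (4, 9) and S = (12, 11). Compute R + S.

(0, 9)

(4, 9) + (12, 11). λ = (11 - 9)/(12 - 4) ≡ 2/8 mod 17. 8⁻¹ ≡ 15 (mod 17), so λ ≡ 13.
  x = λ² - 4 - 12 = 169 - 16 ≡ 0; y = λ·(4 - 0) - 9 ≡ 9. → (0, 9)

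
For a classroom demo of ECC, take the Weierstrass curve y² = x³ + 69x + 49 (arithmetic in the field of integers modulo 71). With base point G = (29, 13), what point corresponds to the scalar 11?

Repeated addition: build up to 11G.
2G: tangent at (29, 13): λ = (3·29² + 69)/(2·13) ≡ 36/26. 26⁻¹ ≡ 41 (mod 71) since 26·41 = 1066 ≡ 1, so λ ≡ 36·41 ≡ 56.
  x = λ² - 29 - 29 = 3136 - 58 ≡ 25; y = λ·(29 - 25) - 13 ≡ 69. → (25, 69)
3G: (25, 69) + (29, 13). λ = (13 - 69)/(29 - 25) ≡ 15/4 mod 71. 4⁻¹ ≡ 18 (mod 71), so λ ≡ 57.
  x = λ² - 25 - 29 = 3249 - 54 ≡ 0; y = λ·(25 - 0) - 69 ≡ 7. → (0, 7)
4G: (0, 7) + (29, 13). λ = (13 - 7)/(29 - 0) ≡ 6/29 mod 71. 29⁻¹ ≡ 49 (mod 71), so λ ≡ 10.
  x = λ² - 0 - 29 = 100 - 29 ≡ 0; y = λ·(0 - 0) - 7 ≡ 64. → (0, 64)
5G: (0, 64) + (29, 13). λ = (13 - 64)/(29 - 0) ≡ 20/29 mod 71. 29⁻¹ ≡ 49 (mod 71), so λ ≡ 57.
  x = λ² - 0 - 29 = 3249 - 29 ≡ 25; y = λ·(0 - 25) - 64 ≡ 2. → (25, 2)
6G: (25, 2) + (29, 13). λ = (13 - 2)/(29 - 25) ≡ 11/4 mod 71. 4⁻¹ ≡ 18 (mod 71), so λ ≡ 56.
  x = λ² - 25 - 29 = 3136 - 54 ≡ 29; y = λ·(25 - 29) - 2 ≡ 58. → (29, 58)
7G: (29, 58) + (29, 13): same x and y₁ ≡ -y₂, so the sum is O.
8G: O + (29, 13) = (29, 13) (identity).
9G: tangent at (29, 13): λ = (3·29² + 69)/(2·13) ≡ 36/26. 26⁻¹ ≡ 41 (mod 71), so λ ≡ 36·41 ≡ 56.
  x = λ² - 29 - 29 = 3136 - 58 ≡ 25; y = λ·(29 - 25) - 13 ≡ 69. → (25, 69)
10G: (25, 69) + (29, 13). λ = (13 - 69)/(29 - 25) ≡ 15/4 mod 71. 4⁻¹ ≡ 18 (mod 71), so λ ≡ 57.
  x = λ² - 25 - 29 = 3249 - 54 ≡ 0; y = λ·(25 - 0) - 69 ≡ 7. → (0, 7)
11G: (0, 7) + (29, 13). λ = (13 - 7)/(29 - 0) ≡ 6/29 mod 71. 29⁻¹ ≡ 49 (mod 71), so λ ≡ 10.
  x = λ² - 0 - 29 = 100 - 29 ≡ 0; y = λ·(0 - 0) - 7 ≡ 64. → (0, 64)

(0, 64)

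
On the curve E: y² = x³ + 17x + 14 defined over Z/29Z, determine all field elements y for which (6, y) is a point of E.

x³ + 17x + 14 = 332 ≡ 13 (mod 29).
Square roots of 13 mod 29: 10 and 19 (since 10² = 100 ≡ 13).

10, 19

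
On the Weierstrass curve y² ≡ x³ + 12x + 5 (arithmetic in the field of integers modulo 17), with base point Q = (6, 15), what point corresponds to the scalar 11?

Double-and-add on 11 = (1011)₂. Start with Q = (6, 15) for the leading 1-bit.
double: tangent at (6, 15): λ = (3·6² + 12)/(2·15) ≡ 1/13. 13⁻¹ ≡ 4 (mod 17), so λ ≡ 1·4 ≡ 4.
  x = λ² - 6 - 6 = 16 - 12 ≡ 4; y = λ·(6 - 4) - 15 ≡ 10. → (4, 10)
double: tangent at (4, 10): λ = (3·4² + 12)/(2·10) ≡ 9/3. 3⁻¹ ≡ 6 (mod 17), so λ ≡ 9·6 ≡ 3.
  x = λ² - 4 - 4 = 9 - 8 ≡ 1; y = λ·(4 - 1) - 10 ≡ 16. → (1, 16)
add Q: (1, 16) + (6, 15). λ = (15 - 16)/(6 - 1) ≡ 16/5 mod 17. 5⁻¹ ≡ 7 (mod 17) since 5·7 = 35 ≡ 1, so λ ≡ 10.
  x = λ² - 1 - 6 = 100 - 7 ≡ 8; y = λ·(1 - 8) - 16 ≡ 16. → (8, 16)
double: tangent at (8, 16): λ = (3·8² + 12)/(2·16) ≡ 0/15. 15⁻¹ ≡ 8 (mod 17), so λ ≡ 0·8 ≡ 0.
  x = λ² - 8 - 8 = 0 - 16 ≡ 1; y = λ·(8 - 1) - 16 ≡ 1. → (1, 1)
add Q: (1, 1) + (6, 15). λ = (15 - 1)/(6 - 1) ≡ 14/5 mod 17. 5⁻¹ ≡ 7 (mod 17), so λ ≡ 13.
  x = λ² - 1 - 6 = 169 - 7 ≡ 9; y = λ·(1 - 9) - 1 ≡ 14. → (9, 14)

(9, 14)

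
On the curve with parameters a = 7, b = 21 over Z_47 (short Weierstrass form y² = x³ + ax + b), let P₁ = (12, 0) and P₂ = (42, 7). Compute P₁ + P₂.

(12, 0) + (42, 7). λ = (7 - 0)/(42 - 12) ≡ 7/30 mod 47. 30⁻¹ ≡ 11 (mod 47) since 30·11 = 330 ≡ 1, so λ ≡ 30.
  x = λ² - 12 - 42 = 900 - 54 ≡ 0; y = λ·(12 - 0) - 0 ≡ 31. → (0, 31)

(0, 31)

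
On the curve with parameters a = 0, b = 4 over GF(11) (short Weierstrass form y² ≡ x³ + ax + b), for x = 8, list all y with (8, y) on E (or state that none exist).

none

x³ + 0x + 4 = 516 ≡ 10 (mod 11).
10 is a non-residue mod 11; no y exists.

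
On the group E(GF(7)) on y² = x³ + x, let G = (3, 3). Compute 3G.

(5, 5)

Repeated addition: build up to 3G.
2G: tangent at (3, 3): λ = (3·3² + 1)/(2·3) ≡ 0/6. 6⁻¹ ≡ 6 (mod 7), so λ ≡ 0·6 ≡ 0.
  x = λ² - 3 - 3 = 0 - 6 ≡ 1; y = λ·(3 - 1) - 3 ≡ 4. → (1, 4)
3G: (1, 4) + (3, 3). λ = (3 - 4)/(3 - 1) ≡ 6/2 mod 7. 2⁻¹ ≡ 4 (mod 7), so λ ≡ 3.
  x = λ² - 1 - 3 = 9 - 4 ≡ 5; y = λ·(1 - 5) - 4 ≡ 5. → (5, 5)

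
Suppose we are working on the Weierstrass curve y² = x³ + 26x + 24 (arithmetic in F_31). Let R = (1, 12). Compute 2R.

(12, 7)

tangent at (1, 12): λ = (3·1² + 26)/(2·12) ≡ 29/24. 24⁻¹ ≡ 22 (mod 31), so λ ≡ 29·22 ≡ 18.
  x = λ² - 1 - 1 = 324 - 2 ≡ 12; y = λ·(1 - 12) - 12 ≡ 7. → (12, 7)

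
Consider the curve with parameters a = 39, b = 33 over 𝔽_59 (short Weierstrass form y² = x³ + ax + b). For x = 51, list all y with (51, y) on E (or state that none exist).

25, 34

x³ + 39x + 33 = 134673 ≡ 35 (mod 59).
Square roots of 35 mod 59: 25 and 34 (since 25² = 625 ≡ 35).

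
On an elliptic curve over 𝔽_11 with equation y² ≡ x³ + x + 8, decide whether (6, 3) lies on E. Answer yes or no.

no

y² = 3² ≡ 9; x³ + 1x + 8 = 230 ≡ 10 (mod 11). 9 ≠ 10.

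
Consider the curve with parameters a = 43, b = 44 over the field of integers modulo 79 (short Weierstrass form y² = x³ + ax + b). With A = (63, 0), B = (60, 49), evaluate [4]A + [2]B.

(3, 11)

First 4A:
Double-and-add on 4 = (100)₂. Start with A = (63, 0) for the leading 1-bit.
double: (63, 0) + (63, 0): same x and y₁ ≡ -y₂, so the sum is 𝒪.
double: 𝒪 + 𝒪 = 𝒪 (identity).
4A = 𝒪.
Next 2B:
Repeated addition: build up to 2B.
2B: tangent at (60, 49): λ = (3·60² + 43)/(2·49) ≡ 20/19. 19⁻¹ ≡ 25 (mod 79), so λ ≡ 20·25 ≡ 26.
  x = λ² - 60 - 60 = 676 - 120 ≡ 3; y = λ·(60 - 3) - 49 ≡ 11. → (3, 11)
2B = (3, 11).
Finally 4A + 2B:
𝒪 + (3, 11) = (3, 11) (identity).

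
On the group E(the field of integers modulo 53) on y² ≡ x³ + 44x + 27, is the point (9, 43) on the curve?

no

y² = 43² ≡ 47; x³ + 44x + 27 = 1152 ≡ 39 (mod 53). 47 ≠ 39.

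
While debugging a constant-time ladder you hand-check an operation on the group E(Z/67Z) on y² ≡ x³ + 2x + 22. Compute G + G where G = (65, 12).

(29, 9)

tangent at (65, 12): λ = (3·65² + 2)/(2·12) ≡ 14/24. 24⁻¹ ≡ 14 (mod 67) since 24·14 = 336 ≡ 1, so λ ≡ 14·14 ≡ 62.
  x = λ² - 65 - 65 = 3844 - 130 ≡ 29; y = λ·(65 - 29) - 12 ≡ 9. → (29, 9)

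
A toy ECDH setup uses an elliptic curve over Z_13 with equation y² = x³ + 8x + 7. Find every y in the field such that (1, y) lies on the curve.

4, 9

x³ + 8x + 7 = 16 ≡ 3 (mod 13).
Square roots of 3 mod 13: 4 and 9 (since 4² = 16 ≡ 3).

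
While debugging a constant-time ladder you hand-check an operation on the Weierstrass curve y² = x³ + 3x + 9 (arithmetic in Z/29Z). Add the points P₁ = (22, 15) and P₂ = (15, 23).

(1, 19)

(22, 15) + (15, 23). λ = (23 - 15)/(15 - 22) ≡ 8/22 mod 29. 22⁻¹ ≡ 4 (mod 29) since 22·4 = 88 ≡ 1, so λ ≡ 3.
  x = λ² - 22 - 15 = 9 - 37 ≡ 1; y = λ·(22 - 1) - 15 ≡ 19. → (1, 19)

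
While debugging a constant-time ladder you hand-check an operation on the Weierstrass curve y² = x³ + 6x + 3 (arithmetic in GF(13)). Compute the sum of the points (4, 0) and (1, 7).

(12, 10)

(4, 0) + (1, 7). λ = (7 - 0)/(1 - 4) ≡ 7/10 mod 13. 10⁻¹ ≡ 4 (mod 13) since 10·4 = 40 ≡ 1, so λ ≡ 2.
  x = λ² - 4 - 1 = 4 - 5 ≡ 12; y = λ·(4 - 12) - 0 ≡ 10. → (12, 10)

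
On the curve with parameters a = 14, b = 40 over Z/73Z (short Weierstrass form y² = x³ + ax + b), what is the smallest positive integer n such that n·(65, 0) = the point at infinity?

2P: (65, 0) + (65, 0): same x and y₁ ≡ -y₂, so the sum is the point at infinity.
2P = the point at infinity, so the order is 2.

2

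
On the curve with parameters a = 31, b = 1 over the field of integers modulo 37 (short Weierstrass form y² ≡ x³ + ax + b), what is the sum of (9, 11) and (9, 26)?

The two points share x = 9 and their y-coordinates satisfy 11 + 26 ≡ 0 (mod 37), so they are inverses. Their sum is ∞.

O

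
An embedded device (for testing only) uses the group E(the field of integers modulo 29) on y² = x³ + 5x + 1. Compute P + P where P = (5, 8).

tangent at (5, 8): λ = (3·5² + 5)/(2·8) ≡ 22/16. 16⁻¹ ≡ 20 (mod 29) since 16·20 = 320 ≡ 1, so λ ≡ 22·20 ≡ 5.
  x = λ² - 5 - 5 = 25 - 10 ≡ 15; y = λ·(5 - 15) - 8 ≡ 0. → (15, 0)

(15, 0)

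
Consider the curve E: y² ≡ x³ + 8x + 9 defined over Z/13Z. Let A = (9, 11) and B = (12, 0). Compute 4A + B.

First 4A:
Repeated addition: build up to 4A.
2A: tangent at (9, 11): λ = (3·9² + 8)/(2·11) ≡ 4/9. 9⁻¹ ≡ 3 (mod 13) since 9·3 = 27 ≡ 1, so λ ≡ 4·3 ≡ 12.
  x = λ² - 9 - 9 = 144 - 18 ≡ 9; y = λ·(9 - 9) - 11 ≡ 2. → (9, 2)
3A: (9, 2) + (9, 11): same x and y₁ ≡ -y₂, so the sum is O.
4A: O + (9, 11) = (9, 11) (identity).
4A = (9, 11).
Finally 4A + B:
(9, 11) + (12, 0). λ = (0 - 11)/(12 - 9) ≡ 2/3 mod 13. 3⁻¹ ≡ 9 (mod 13), so λ ≡ 5.
  x = λ² - 9 - 12 = 25 - 21 ≡ 4; y = λ·(9 - 4) - 11 ≡ 1. → (4, 1)

(4, 1)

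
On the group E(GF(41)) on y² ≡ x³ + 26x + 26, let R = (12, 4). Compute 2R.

(12, 37)

tangent at (12, 4): λ = (3·12² + 26)/(2·4) ≡ 7/8. 8⁻¹ ≡ 36 (mod 41), so λ ≡ 7·36 ≡ 6.
  x = λ² - 12 - 12 = 36 - 24 ≡ 12; y = λ·(12 - 12) - 4 ≡ 37. → (12, 37)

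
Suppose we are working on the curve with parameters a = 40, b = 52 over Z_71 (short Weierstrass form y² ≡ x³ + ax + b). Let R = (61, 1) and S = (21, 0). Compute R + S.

(61, 1) + (21, 0). λ = (0 - 1)/(21 - 61) ≡ 70/31 mod 71. 31⁻¹ ≡ 55 (mod 71), so λ ≡ 16.
  x = λ² - 61 - 21 = 256 - 82 ≡ 32; y = λ·(61 - 32) - 1 ≡ 37. → (32, 37)

(32, 37)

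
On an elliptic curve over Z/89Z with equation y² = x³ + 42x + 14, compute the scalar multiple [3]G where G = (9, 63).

(10, 59)

Repeated addition: build up to 3G.
2G: tangent at (9, 63): λ = (3·9² + 42)/(2·63) ≡ 18/37. 37⁻¹ ≡ 77 (mod 89), so λ ≡ 18·77 ≡ 51.
  x = λ² - 9 - 9 = 2601 - 18 ≡ 2; y = λ·(9 - 2) - 63 ≡ 27. → (2, 27)
3G: (2, 27) + (9, 63). λ = (63 - 27)/(9 - 2) ≡ 36/7 mod 89. 7⁻¹ ≡ 51 (mod 89), so λ ≡ 56.
  x = λ² - 2 - 9 = 3136 - 11 ≡ 10; y = λ·(2 - 10) - 27 ≡ 59. → (10, 59)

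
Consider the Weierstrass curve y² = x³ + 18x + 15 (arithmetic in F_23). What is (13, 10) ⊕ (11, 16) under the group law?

(8, 21)

(13, 10) + (11, 16). λ = (16 - 10)/(11 - 13) ≡ 6/21 mod 23. 21⁻¹ ≡ 11 (mod 23) since 21·11 = 231 ≡ 1, so λ ≡ 20.
  x = λ² - 13 - 11 = 400 - 24 ≡ 8; y = λ·(13 - 8) - 10 ≡ 21. → (8, 21)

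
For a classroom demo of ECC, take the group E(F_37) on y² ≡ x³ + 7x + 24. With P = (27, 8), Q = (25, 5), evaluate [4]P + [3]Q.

(28, 3)

First 4P:
Repeated addition: build up to 4P.
2P: tangent at (27, 8): λ = (3·27² + 7)/(2·8) ≡ 11/16. 16⁻¹ ≡ 7 (mod 37), so λ ≡ 11·7 ≡ 3.
  x = λ² - 27 - 27 = 9 - 54 ≡ 29; y = λ·(27 - 29) - 8 ≡ 23. → (29, 23)
3P: (29, 23) + (27, 8). λ = (8 - 23)/(27 - 29) ≡ 22/35 mod 37. 35⁻¹ ≡ 18 (mod 37), so λ ≡ 26.
  x = λ² - 29 - 27 = 676 - 56 ≡ 28; y = λ·(29 - 28) - 23 ≡ 3. → (28, 3)
4P: (28, 3) + (27, 8). λ = (8 - 3)/(27 - 28) ≡ 5/36 mod 37. 36⁻¹ ≡ 36 (mod 37), so λ ≡ 32.
  x = λ² - 28 - 27 = 1024 - 55 ≡ 7; y = λ·(28 - 7) - 3 ≡ 3. → (7, 3)
4P = (7, 3).
Next 3Q:
Repeated addition: build up to 3Q.
2Q: tangent at (25, 5): λ = (3·25² + 7)/(2·5) ≡ 32/10. 10⁻¹ ≡ 26 (mod 37), so λ ≡ 32·26 ≡ 18.
  x = λ² - 25 - 25 = 324 - 50 ≡ 15; y = λ·(25 - 15) - 5 ≡ 27. → (15, 27)
3Q: (15, 27) + (25, 5). λ = (5 - 27)/(25 - 15) ≡ 15/10 mod 37. 10⁻¹ ≡ 26 (mod 37), so λ ≡ 20.
  x = λ² - 15 - 25 = 400 - 40 ≡ 27; y = λ·(15 - 27) - 27 ≡ 29. → (27, 29)
3Q = (27, 29).
Finally 4P + 3Q:
(7, 3) + (27, 29). λ = (29 - 3)/(27 - 7) ≡ 26/20 mod 37. 20⁻¹ ≡ 13 (mod 37) since 20·13 = 260 ≡ 1, so λ ≡ 5.
  x = λ² - 7 - 27 = 25 - 34 ≡ 28; y = λ·(7 - 28) - 3 ≡ 3. → (28, 3)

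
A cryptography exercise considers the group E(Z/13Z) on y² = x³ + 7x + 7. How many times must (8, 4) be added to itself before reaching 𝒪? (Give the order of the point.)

11

2P: tangent at (8, 4): λ = (3·8² + 7)/(2·4) ≡ 4/8. 8⁻¹ ≡ 5 (mod 13) since 8·5 = 40 ≡ 1, so λ ≡ 4·5 ≡ 7.
  x = λ² - 8 - 8 = 49 - 16 ≡ 7; y = λ·(8 - 7) - 4 ≡ 3. → (7, 3)
3P: (7, 3) + (8, 4). λ = (4 - 3)/(8 - 7) ≡ 1/1 mod 13. 1⁻¹ ≡ 1 (mod 13) since 1·1 = 1 ≡ 1, so λ ≡ 1.
  x = λ² - 7 - 8 = 1 - 15 ≡ 12; y = λ·(7 - 12) - 3 ≡ 5. → (12, 5)
4P: (12, 5) + (8, 4). λ = (4 - 5)/(8 - 12) ≡ 12/9 mod 13. 9⁻¹ ≡ 3 (mod 13), so λ ≡ 10.
  x = λ² - 12 - 8 = 100 - 20 ≡ 2; y = λ·(12 - 2) - 5 ≡ 4. → (2, 4)
5P: (2, 4) + (8, 4). λ = (4 - 4)/(8 - 2) ≡ 0/6 mod 13. 6⁻¹ ≡ 11 (mod 13) since 6·11 = 66 ≡ 1, so λ ≡ 0.
  x = λ² - 2 - 8 = 0 - 10 ≡ 3; y = λ·(2 - 3) - 4 ≡ 9. → (3, 9)
6P: (3, 9) + (8, 4). λ = (4 - 9)/(8 - 3) ≡ 8/5 mod 13. 5⁻¹ ≡ 8 (mod 13) since 5·8 = 40 ≡ 1, so λ ≡ 12.
  x = λ² - 3 - 8 = 144 - 11 ≡ 3; y = λ·(3 - 3) - 9 ≡ 4. → (3, 4)
7P: (3, 4) + (8, 4). λ = (4 - 4)/(8 - 3) ≡ 0/5 mod 13. 5⁻¹ ≡ 8 (mod 13), so λ ≡ 0.
  x = λ² - 3 - 8 = 0 - 11 ≡ 2; y = λ·(3 - 2) - 4 ≡ 9. → (2, 9)
8P: (2, 9) + (8, 4). λ = (4 - 9)/(8 - 2) ≡ 8/6 mod 13. 6⁻¹ ≡ 11 (mod 13), so λ ≡ 10.
  x = λ² - 2 - 8 = 100 - 10 ≡ 12; y = λ·(2 - 12) - 9 ≡ 8. → (12, 8)
9P: (12, 8) + (8, 4). λ = (4 - 8)/(8 - 12) ≡ 9/9 mod 13. 9⁻¹ ≡ 3 (mod 13), so λ ≡ 1.
  x = λ² - 12 - 8 = 1 - 20 ≡ 7; y = λ·(12 - 7) - 8 ≡ 10. → (7, 10)
10P: (7, 10) + (8, 4). λ = (4 - 10)/(8 - 7) ≡ 7/1 mod 13. 1⁻¹ ≡ 1 (mod 13) since 1·1 = 1 ≡ 1, so λ ≡ 7.
  x = λ² - 7 - 8 = 49 - 15 ≡ 8; y = λ·(7 - 8) - 10 ≡ 9. → (8, 9)
11P: (8, 9) + (8, 4): same x and y₁ ≡ -y₂, so the sum is 𝒪.
11P = 𝒪, so the order is 11.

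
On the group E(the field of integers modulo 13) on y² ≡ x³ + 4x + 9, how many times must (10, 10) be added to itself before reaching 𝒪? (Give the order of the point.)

2P: tangent at (10, 10): λ = (3·10² + 4)/(2·10) ≡ 5/7. 7⁻¹ ≡ 2 (mod 13) since 7·2 = 14 ≡ 1, so λ ≡ 5·2 ≡ 10.
  x = λ² - 10 - 10 = 100 - 20 ≡ 2; y = λ·(10 - 2) - 10 ≡ 5. → (2, 5)
3P: (2, 5) + (10, 10). λ = (10 - 5)/(10 - 2) ≡ 5/8 mod 13. 8⁻¹ ≡ 5 (mod 13), so λ ≡ 12.
  x = λ² - 2 - 10 = 144 - 12 ≡ 2; y = λ·(2 - 2) - 5 ≡ 8. → (2, 8)
4P: (2, 8) + (10, 10). λ = (10 - 8)/(10 - 2) ≡ 2/8 mod 13. 8⁻¹ ≡ 5 (mod 13), so λ ≡ 10.
  x = λ² - 2 - 10 = 100 - 12 ≡ 10; y = λ·(2 - 10) - 8 ≡ 3. → (10, 3)
5P: (10, 3) + (10, 10): same x and y₁ ≡ -y₂, so the sum is 𝒪.
5P = 𝒪, so the order is 5.

5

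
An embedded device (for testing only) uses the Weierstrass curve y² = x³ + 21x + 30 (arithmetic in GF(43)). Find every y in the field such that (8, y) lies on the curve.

none

x³ + 21x + 30 = 710 ≡ 22 (mod 43).
22 is a non-residue mod 43; no y exists.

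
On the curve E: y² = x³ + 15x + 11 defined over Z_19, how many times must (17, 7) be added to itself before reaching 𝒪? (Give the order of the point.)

11

2P: tangent at (17, 7): λ = (3·17² + 15)/(2·7) ≡ 8/14. 14⁻¹ ≡ 15 (mod 19), so λ ≡ 8·15 ≡ 6.
  x = λ² - 17 - 17 = 36 - 34 ≡ 2; y = λ·(17 - 2) - 7 ≡ 7. → (2, 7)
3P: (2, 7) + (17, 7). λ = (7 - 7)/(17 - 2) ≡ 0/15 mod 19. 15⁻¹ ≡ 14 (mod 19) since 15·14 = 210 ≡ 1, so λ ≡ 0.
  x = λ² - 2 - 17 = 0 - 19 ≡ 0; y = λ·(2 - 0) - 7 ≡ 12. → (0, 12)
4P: (0, 12) + (17, 7). λ = (7 - 12)/(17 - 0) ≡ 14/17 mod 19. 17⁻¹ ≡ 9 (mod 19), so λ ≡ 12.
  x = λ² - 0 - 17 = 144 - 17 ≡ 13; y = λ·(0 - 13) - 12 ≡ 3. → (13, 3)
5P: (13, 3) + (17, 7). λ = (7 - 3)/(17 - 13) ≡ 4/4 mod 19. 4⁻¹ ≡ 5 (mod 19), so λ ≡ 1.
  x = λ² - 13 - 17 = 1 - 30 ≡ 9; y = λ·(13 - 9) - 3 ≡ 1. → (9, 1)
6P: (9, 1) + (17, 7). λ = (7 - 1)/(17 - 9) ≡ 6/8 mod 19. 8⁻¹ ≡ 12 (mod 19), so λ ≡ 15.
  x = λ² - 9 - 17 = 225 - 26 ≡ 9; y = λ·(9 - 9) - 1 ≡ 18. → (9, 18)
7P: (9, 18) + (17, 7). λ = (7 - 18)/(17 - 9) ≡ 8/8 mod 19. 8⁻¹ ≡ 12 (mod 19), so λ ≡ 1.
  x = λ² - 9 - 17 = 1 - 26 ≡ 13; y = λ·(9 - 13) - 18 ≡ 16. → (13, 16)
8P: (13, 16) + (17, 7). λ = (7 - 16)/(17 - 13) ≡ 10/4 mod 19. 4⁻¹ ≡ 5 (mod 19), so λ ≡ 12.
  x = λ² - 13 - 17 = 144 - 30 ≡ 0; y = λ·(13 - 0) - 16 ≡ 7. → (0, 7)
9P: (0, 7) + (17, 7). λ = (7 - 7)/(17 - 0) ≡ 0/17 mod 19. 17⁻¹ ≡ 9 (mod 19), so λ ≡ 0.
  x = λ² - 0 - 17 = 0 - 17 ≡ 2; y = λ·(0 - 2) - 7 ≡ 12. → (2, 12)
10P: (2, 12) + (17, 7). λ = (7 - 12)/(17 - 2) ≡ 14/15 mod 19. 15⁻¹ ≡ 14 (mod 19) since 15·14 = 210 ≡ 1, so λ ≡ 6.
  x = λ² - 2 - 17 = 36 - 19 ≡ 17; y = λ·(2 - 17) - 12 ≡ 12. → (17, 12)
11P: (17, 12) + (17, 7): same x and y₁ ≡ -y₂, so the sum is 𝒪.
11P = 𝒪, so the order is 11.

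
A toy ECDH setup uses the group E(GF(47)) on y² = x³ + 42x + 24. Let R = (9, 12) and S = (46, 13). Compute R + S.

(9, 12) + (46, 13). λ = (13 - 12)/(46 - 9) ≡ 1/37 mod 47. 37⁻¹ ≡ 14 (mod 47) since 37·14 = 518 ≡ 1, so λ ≡ 14.
  x = λ² - 9 - 46 = 196 - 55 ≡ 0; y = λ·(9 - 0) - 12 ≡ 20. → (0, 20)

(0, 20)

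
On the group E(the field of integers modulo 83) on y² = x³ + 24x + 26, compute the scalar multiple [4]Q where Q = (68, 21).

(42, 16)

Repeated addition: build up to 4Q.
2Q: tangent at (68, 21): λ = (3·68² + 24)/(2·21) ≡ 35/42. 42⁻¹ ≡ 2 (mod 83) since 42·2 = 84 ≡ 1, so λ ≡ 35·2 ≡ 70.
  x = λ² - 68 - 68 = 4900 - 136 ≡ 33; y = λ·(68 - 33) - 21 ≡ 22. → (33, 22)
3Q: (33, 22) + (68, 21). λ = (21 - 22)/(68 - 33) ≡ 82/35 mod 83. 35⁻¹ ≡ 19 (mod 83) since 35·19 = 665 ≡ 1, so λ ≡ 64.
  x = λ² - 33 - 68 = 4096 - 101 ≡ 11; y = λ·(33 - 11) - 22 ≡ 58. → (11, 58)
4Q: (11, 58) + (68, 21). λ = (21 - 58)/(68 - 11) ≡ 46/57 mod 83. 57⁻¹ ≡ 67 (mod 83), so λ ≡ 11.
  x = λ² - 11 - 68 = 121 - 79 ≡ 42; y = λ·(11 - 42) - 58 ≡ 16. → (42, 16)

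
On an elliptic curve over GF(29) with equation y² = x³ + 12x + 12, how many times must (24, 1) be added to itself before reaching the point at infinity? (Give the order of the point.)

2P: tangent at (24, 1): λ = (3·24² + 12)/(2·1) ≡ 0/2. 2⁻¹ ≡ 15 (mod 29) since 2·15 = 30 ≡ 1, so λ ≡ 0·15 ≡ 0.
  x = λ² - 24 - 24 = 0 - 48 ≡ 10; y = λ·(24 - 10) - 1 ≡ 28. → (10, 28)
3P: (10, 28) + (24, 1). λ = (1 - 28)/(24 - 10) ≡ 2/14 mod 29. 14⁻¹ ≡ 27 (mod 29), so λ ≡ 25.
  x = λ² - 10 - 24 = 625 - 34 ≡ 11; y = λ·(10 - 11) - 28 ≡ 5. → (11, 5)
4P: (11, 5) + (24, 1). λ = (1 - 5)/(24 - 11) ≡ 25/13 mod 29. 13⁻¹ ≡ 9 (mod 29) since 13·9 = 117 ≡ 1, so λ ≡ 22.
  x = λ² - 11 - 24 = 484 - 35 ≡ 14; y = λ·(11 - 14) - 5 ≡ 16. → (14, 16)
5P: (14, 16) + (24, 1). λ = (1 - 16)/(24 - 14) ≡ 14/10 mod 29. 10⁻¹ ≡ 3 (mod 29) since 10·3 = 30 ≡ 1, so λ ≡ 13.
  x = λ² - 14 - 24 = 169 - 38 ≡ 15; y = λ·(14 - 15) - 16 ≡ 0. → (15, 0)
6P: (15, 0) + (24, 1). λ = (1 - 0)/(24 - 15) ≡ 1/9 mod 29. 9⁻¹ ≡ 13 (mod 29), so λ ≡ 13.
  x = λ² - 15 - 24 = 169 - 39 ≡ 14; y = λ·(15 - 14) - 0 ≡ 13. → (14, 13)
7P: (14, 13) + (24, 1). λ = (1 - 13)/(24 - 14) ≡ 17/10 mod 29. 10⁻¹ ≡ 3 (mod 29), so λ ≡ 22.
  x = λ² - 14 - 24 = 484 - 38 ≡ 11; y = λ·(14 - 11) - 13 ≡ 24. → (11, 24)
8P: (11, 24) + (24, 1). λ = (1 - 24)/(24 - 11) ≡ 6/13 mod 29. 13⁻¹ ≡ 9 (mod 29) since 13·9 = 117 ≡ 1, so λ ≡ 25.
  x = λ² - 11 - 24 = 625 - 35 ≡ 10; y = λ·(11 - 10) - 24 ≡ 1. → (10, 1)
9P: (10, 1) + (24, 1). λ = (1 - 1)/(24 - 10) ≡ 0/14 mod 29. 14⁻¹ ≡ 27 (mod 29), so λ ≡ 0.
  x = λ² - 10 - 24 = 0 - 34 ≡ 24; y = λ·(10 - 24) - 1 ≡ 28. → (24, 28)
10P: (24, 28) + (24, 1): same x and y₁ ≡ -y₂, so the sum is the point at infinity.
10P = the point at infinity, so the order is 10.

10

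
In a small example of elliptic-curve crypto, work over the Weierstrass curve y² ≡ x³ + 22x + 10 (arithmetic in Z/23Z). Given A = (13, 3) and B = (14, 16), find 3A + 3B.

First 3A:
Repeated addition: build up to 3A.
2A: tangent at (13, 3): λ = (3·13² + 22)/(2·3) ≡ 0/6. 6⁻¹ ≡ 4 (mod 23), so λ ≡ 0·4 ≡ 0.
  x = λ² - 13 - 13 = 0 - 26 ≡ 20; y = λ·(13 - 20) - 3 ≡ 20. → (20, 20)
3A: (20, 20) + (13, 3). λ = (3 - 20)/(13 - 20) ≡ 6/16 mod 23. 16⁻¹ ≡ 13 (mod 23), so λ ≡ 9.
  x = λ² - 20 - 13 = 81 - 33 ≡ 2; y = λ·(20 - 2) - 20 ≡ 4. → (2, 4)
3A = (2, 4).
Next 3B:
Repeated addition: build up to 3B.
2B: tangent at (14, 16): λ = (3·14² + 22)/(2·16) ≡ 12/9. 9⁻¹ ≡ 18 (mod 23), so λ ≡ 12·18 ≡ 9.
  x = λ² - 14 - 14 = 81 - 28 ≡ 7; y = λ·(14 - 7) - 16 ≡ 1. → (7, 1)
3B: (7, 1) + (14, 16). λ = (16 - 1)/(14 - 7) ≡ 15/7 mod 23. 7⁻¹ ≡ 10 (mod 23) since 7·10 = 70 ≡ 1, so λ ≡ 12.
  x = λ² - 7 - 14 = 144 - 21 ≡ 8; y = λ·(7 - 8) - 1 ≡ 10. → (8, 10)
3B = (8, 10).
Finally 3A + 3B:
(2, 4) + (8, 10). λ = (10 - 4)/(8 - 2) ≡ 6/6 mod 23. 6⁻¹ ≡ 4 (mod 23), so λ ≡ 1.
  x = λ² - 2 - 8 = 1 - 10 ≡ 14; y = λ·(2 - 14) - 4 ≡ 7. → (14, 7)

(14, 7)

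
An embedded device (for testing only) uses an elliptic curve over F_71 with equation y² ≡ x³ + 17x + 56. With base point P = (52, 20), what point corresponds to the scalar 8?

Double-and-add on 8 = (1000)₂. Start with P = (52, 20) for the leading 1-bit.
double: tangent at (52, 20): λ = (3·52² + 17)/(2·20) ≡ 35/40. 40⁻¹ ≡ 16 (mod 71) since 40·16 = 640 ≡ 1, so λ ≡ 35·16 ≡ 63.
  x = λ² - 52 - 52 = 3969 - 104 ≡ 31; y = λ·(52 - 31) - 20 ≡ 25. → (31, 25)
double: tangent at (31, 25): λ = (3·31² + 17)/(2·25) ≡ 60/50. 50⁻¹ ≡ 27 (mod 71), so λ ≡ 60·27 ≡ 58.
  x = λ² - 31 - 31 = 3364 - 62 ≡ 36; y = λ·(31 - 36) - 25 ≡ 40. → (36, 40)
double: tangent at (36, 40): λ = (3·36² + 17)/(2·40) ≡ 0/9. 9⁻¹ ≡ 8 (mod 71) since 9·8 = 72 ≡ 1, so λ ≡ 0·8 ≡ 0.
  x = λ² - 36 - 36 = 0 - 72 ≡ 70; y = λ·(36 - 70) - 40 ≡ 31. → (70, 31)

(70, 31)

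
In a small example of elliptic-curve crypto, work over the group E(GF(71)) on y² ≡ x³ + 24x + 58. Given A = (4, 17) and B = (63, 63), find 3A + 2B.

First 3A:
Repeated addition: build up to 3A.
2A: tangent at (4, 17): λ = (3·4² + 24)/(2·17) ≡ 1/34. 34⁻¹ ≡ 23 (mod 71), so λ ≡ 1·23 ≡ 23.
  x = λ² - 4 - 4 = 529 - 8 ≡ 24; y = λ·(4 - 24) - 17 ≡ 20. → (24, 20)
3A: (24, 20) + (4, 17). λ = (17 - 20)/(4 - 24) ≡ 68/51 mod 71. 51⁻¹ ≡ 39 (mod 71) since 51·39 = 1989 ≡ 1, so λ ≡ 25.
  x = λ² - 24 - 4 = 625 - 28 ≡ 29; y = λ·(24 - 29) - 20 ≡ 68. → (29, 68)
3A = (29, 68).
Next 2B:
Repeated addition: build up to 2B.
2B: tangent at (63, 63): λ = (3·63² + 24)/(2·63) ≡ 3/55. 55⁻¹ ≡ 31 (mod 71) since 55·31 = 1705 ≡ 1, so λ ≡ 3·31 ≡ 22.
  x = λ² - 63 - 63 = 484 - 126 ≡ 3; y = λ·(63 - 3) - 63 ≡ 50. → (3, 50)
2B = (3, 50).
Finally 3A + 2B:
(29, 68) + (3, 50). λ = (50 - 68)/(3 - 29) ≡ 53/45 mod 71. 45⁻¹ ≡ 30 (mod 71), so λ ≡ 28.
  x = λ² - 29 - 3 = 784 - 32 ≡ 42; y = λ·(29 - 42) - 68 ≡ 65. → (42, 65)

(42, 65)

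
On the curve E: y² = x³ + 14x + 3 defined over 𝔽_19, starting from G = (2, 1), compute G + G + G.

Repeated addition: build up to 3G.
2G: tangent at (2, 1): λ = (3·2² + 14)/(2·1) ≡ 7/2. 2⁻¹ ≡ 10 (mod 19), so λ ≡ 7·10 ≡ 13.
  x = λ² - 2 - 2 = 169 - 4 ≡ 13; y = λ·(2 - 13) - 1 ≡ 8. → (13, 8)
3G: (13, 8) + (2, 1). λ = (1 - 8)/(2 - 13) ≡ 12/8 mod 19. 8⁻¹ ≡ 12 (mod 19) since 8·12 = 96 ≡ 1, so λ ≡ 11.
  x = λ² - 13 - 2 = 121 - 15 ≡ 11; y = λ·(13 - 11) - 8 ≡ 14. → (11, 14)

(11, 14)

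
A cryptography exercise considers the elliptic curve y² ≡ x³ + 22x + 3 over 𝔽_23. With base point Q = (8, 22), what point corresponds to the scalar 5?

Double-and-add on 5 = (101)₂. Start with Q = (8, 22) for the leading 1-bit.
double: tangent at (8, 22): λ = (3·8² + 22)/(2·22) ≡ 7/21. 21⁻¹ ≡ 11 (mod 23), so λ ≡ 7·11 ≡ 8.
  x = λ² - 8 - 8 = 64 - 16 ≡ 2; y = λ·(8 - 2) - 22 ≡ 3. → (2, 3)
double: tangent at (2, 3): λ = (3·2² + 22)/(2·3) ≡ 11/6. 6⁻¹ ≡ 4 (mod 23), so λ ≡ 11·4 ≡ 21.
  x = λ² - 2 - 2 = 441 - 4 ≡ 0; y = λ·(2 - 0) - 3 ≡ 16. → (0, 16)
add Q: (0, 16) + (8, 22). λ = (22 - 16)/(8 - 0) ≡ 6/8 mod 23. 8⁻¹ ≡ 3 (mod 23) since 8·3 = 24 ≡ 1, so λ ≡ 18.
  x = λ² - 0 - 8 = 324 - 8 ≡ 17; y = λ·(0 - 17) - 16 ≡ 0. → (17, 0)

(17, 0)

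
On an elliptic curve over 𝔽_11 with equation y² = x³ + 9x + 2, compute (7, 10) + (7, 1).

The two points share x = 7 and their y-coordinates satisfy 10 + 1 ≡ 0 (mod 11), so they are inverses. Their sum is O.

O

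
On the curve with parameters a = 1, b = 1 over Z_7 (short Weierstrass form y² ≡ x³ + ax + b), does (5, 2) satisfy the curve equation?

no

y² = 2² ≡ 4; x³ + 1x + 1 = 131 ≡ 5 (mod 7). 4 ≠ 5.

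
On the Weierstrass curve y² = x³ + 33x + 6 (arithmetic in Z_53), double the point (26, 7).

(12, 40)

tangent at (26, 7): λ = (3·26² + 33)/(2·7) ≡ 47/14. 14⁻¹ ≡ 19 (mod 53), so λ ≡ 47·19 ≡ 45.
  x = λ² - 26 - 26 = 2025 - 52 ≡ 12; y = λ·(26 - 12) - 7 ≡ 40. → (12, 40)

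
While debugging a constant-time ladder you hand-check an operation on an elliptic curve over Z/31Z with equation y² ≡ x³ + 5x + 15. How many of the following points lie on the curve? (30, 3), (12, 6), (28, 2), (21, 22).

(30, 3): 3² ≡ 9, rhs ≡ 9 → on.
(12, 6): 6² ≡ 5, rhs ≡ 5 → on.
(28, 2): 2² ≡ 4, rhs ≡ 4 → on.
(21, 22): 22² ≡ 19, rhs ≡ 19 → on.

4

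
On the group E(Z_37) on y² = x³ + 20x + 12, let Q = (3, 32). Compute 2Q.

tangent at (3, 32): λ = (3·3² + 20)/(2·32) ≡ 10/27. 27⁻¹ ≡ 11 (mod 37) since 27·11 = 297 ≡ 1, so λ ≡ 10·11 ≡ 36.
  x = λ² - 3 - 3 = 1296 - 6 ≡ 32; y = λ·(3 - 32) - 32 ≡ 34. → (32, 34)

(32, 34)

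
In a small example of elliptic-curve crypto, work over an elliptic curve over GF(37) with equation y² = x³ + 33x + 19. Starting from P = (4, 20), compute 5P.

Repeated addition: build up to 5P.
2P: tangent at (4, 20): λ = (3·4² + 33)/(2·20) ≡ 7/3. 3⁻¹ ≡ 25 (mod 37) since 3·25 = 75 ≡ 1, so λ ≡ 7·25 ≡ 27.
  x = λ² - 4 - 4 = 729 - 8 ≡ 18; y = λ·(4 - 18) - 20 ≡ 9. → (18, 9)
3P: (18, 9) + (4, 20). λ = (20 - 9)/(4 - 18) ≡ 11/23 mod 37. 23⁻¹ ≡ 29 (mod 37), so λ ≡ 23.
  x = λ² - 18 - 4 = 529 - 22 ≡ 26; y = λ·(18 - 26) - 9 ≡ 29. → (26, 29)
4P: (26, 29) + (4, 20). λ = (20 - 29)/(4 - 26) ≡ 28/15 mod 37. 15⁻¹ ≡ 5 (mod 37), so λ ≡ 29.
  x = λ² - 26 - 4 = 841 - 30 ≡ 34; y = λ·(26 - 34) - 29 ≡ 35. → (34, 35)
5P: (34, 35) + (4, 20). λ = (20 - 35)/(4 - 34) ≡ 22/7 mod 37. 7⁻¹ ≡ 16 (mod 37), so λ ≡ 19.
  x = λ² - 34 - 4 = 361 - 38 ≡ 27; y = λ·(34 - 27) - 35 ≡ 24. → (27, 24)

(27, 24)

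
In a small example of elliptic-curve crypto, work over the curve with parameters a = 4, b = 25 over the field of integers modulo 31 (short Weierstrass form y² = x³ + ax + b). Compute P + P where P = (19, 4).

tangent at (19, 4): λ = (3·19² + 4)/(2·4) ≡ 2/8. 8⁻¹ ≡ 4 (mod 31) since 8·4 = 32 ≡ 1, so λ ≡ 2·4 ≡ 8.
  x = λ² - 19 - 19 = 64 - 38 ≡ 26; y = λ·(19 - 26) - 4 ≡ 2. → (26, 2)

(26, 2)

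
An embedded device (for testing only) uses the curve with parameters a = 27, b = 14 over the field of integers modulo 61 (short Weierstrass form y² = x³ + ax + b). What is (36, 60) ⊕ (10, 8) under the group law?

(19, 35)

(36, 60) + (10, 8). λ = (8 - 60)/(10 - 36) ≡ 9/35 mod 61. 35⁻¹ ≡ 7 (mod 61) since 35·7 = 245 ≡ 1, so λ ≡ 2.
  x = λ² - 36 - 10 = 4 - 46 ≡ 19; y = λ·(36 - 19) - 60 ≡ 35. → (19, 35)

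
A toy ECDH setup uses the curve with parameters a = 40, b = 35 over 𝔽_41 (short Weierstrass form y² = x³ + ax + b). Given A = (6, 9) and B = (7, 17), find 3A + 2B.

First 3A:
Repeated addition: build up to 3A.
2A: tangent at (6, 9): λ = (3·6² + 40)/(2·9) ≡ 25/18. 18⁻¹ ≡ 16 (mod 41), so λ ≡ 25·16 ≡ 31.
  x = λ² - 6 - 6 = 961 - 12 ≡ 6; y = λ·(6 - 6) - 9 ≡ 32. → (6, 32)
3A: (6, 32) + (6, 9): same x and y₁ ≡ -y₂, so the sum is O.
3A = O.
Next 2B:
Repeated addition: build up to 2B.
2B: tangent at (7, 17): λ = (3·7² + 40)/(2·17) ≡ 23/34. 34⁻¹ ≡ 35 (mod 41), so λ ≡ 23·35 ≡ 26.
  x = λ² - 7 - 7 = 676 - 14 ≡ 6; y = λ·(7 - 6) - 17 ≡ 9. → (6, 9)
2B = (6, 9).
Finally 3A + 2B:
O + (6, 9) = (6, 9) (identity).

(6, 9)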